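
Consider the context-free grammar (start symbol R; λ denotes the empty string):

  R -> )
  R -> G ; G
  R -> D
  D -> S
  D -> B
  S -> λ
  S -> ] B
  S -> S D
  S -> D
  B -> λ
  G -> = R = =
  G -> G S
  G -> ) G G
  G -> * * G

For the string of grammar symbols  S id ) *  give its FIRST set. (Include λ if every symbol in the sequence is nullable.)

{ ], id }

Add FIRST(S)\{λ} = { ] }; S is nullable, continue.
id is a terminal; add {id} and stop.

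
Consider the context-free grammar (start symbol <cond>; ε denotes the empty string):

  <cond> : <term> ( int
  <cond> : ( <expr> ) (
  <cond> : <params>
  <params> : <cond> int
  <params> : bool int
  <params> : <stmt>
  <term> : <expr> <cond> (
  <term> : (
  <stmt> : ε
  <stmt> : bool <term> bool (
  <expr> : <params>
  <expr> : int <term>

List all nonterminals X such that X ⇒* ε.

{ <cond>, <expr>, <params>, <stmt> }

Directly nullable (have an ε-production): <stmt>.
<expr> : <params> with every symbol nullable, so <expr> is nullable.
<cond> : <params> with every symbol nullable, so <cond> is nullable.
<params> : <stmt> with every symbol nullable, so <params> is nullable.
No other nonterminal has a production whose RHS symbols are all nullable.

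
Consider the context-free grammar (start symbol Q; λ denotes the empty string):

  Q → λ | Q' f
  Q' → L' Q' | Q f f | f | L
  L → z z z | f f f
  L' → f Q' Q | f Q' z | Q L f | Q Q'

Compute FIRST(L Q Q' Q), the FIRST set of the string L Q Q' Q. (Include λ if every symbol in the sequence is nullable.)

{ f, z }

Add FIRST(L) = { f, z }; L is not nullable, stop.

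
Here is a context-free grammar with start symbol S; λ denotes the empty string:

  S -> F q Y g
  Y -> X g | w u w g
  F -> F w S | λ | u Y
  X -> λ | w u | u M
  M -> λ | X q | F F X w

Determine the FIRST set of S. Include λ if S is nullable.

{ q, u, w }

From S -> F q Y g: F nullable, take FIRST(F) ∪ {q} = { q, u, w }.
Union: FIRST(S) = { q, u, w }.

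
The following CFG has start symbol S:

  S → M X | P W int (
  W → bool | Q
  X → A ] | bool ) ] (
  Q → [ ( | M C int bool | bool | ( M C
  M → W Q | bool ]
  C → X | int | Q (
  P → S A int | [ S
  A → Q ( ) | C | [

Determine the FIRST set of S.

{ (, [, bool }

From S → M X: add FIRST(M) = { (, [, bool }.
From S → P W int (: add FIRST(P) = { (, [, bool }.
Union: FIRST(S) = { (, [, bool }.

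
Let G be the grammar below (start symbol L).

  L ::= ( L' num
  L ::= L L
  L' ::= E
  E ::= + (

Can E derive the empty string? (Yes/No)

No nonterminal in this grammar is nullable.
No production of E has an RHS whose symbols are all nullable, so E is not nullable.

No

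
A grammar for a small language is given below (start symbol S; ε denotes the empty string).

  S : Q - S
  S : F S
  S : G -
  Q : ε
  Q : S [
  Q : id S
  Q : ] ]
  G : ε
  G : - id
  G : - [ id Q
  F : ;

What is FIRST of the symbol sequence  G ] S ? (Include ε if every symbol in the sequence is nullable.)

{ -, ] }

Add FIRST(G)\{ε} = { - }; G is nullable, continue.
] is a terminal; add {]} and stop.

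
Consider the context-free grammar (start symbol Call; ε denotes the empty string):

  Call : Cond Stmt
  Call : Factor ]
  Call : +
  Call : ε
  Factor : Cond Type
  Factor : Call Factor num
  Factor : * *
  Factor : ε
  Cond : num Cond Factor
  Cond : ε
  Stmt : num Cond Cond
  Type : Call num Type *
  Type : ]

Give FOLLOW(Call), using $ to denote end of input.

{ $, *, +, ], num }

Call is the start symbol, so $ ∈ FOLLOW(Call).
In Factor : Call Factor num: add FIRST(Factor num) = { *, +, ], num }.
In Type : Call num Type *: add FIRST(num Type *) = { num }.
Union: FOLLOW(Call) = { $, *, +, ], num }.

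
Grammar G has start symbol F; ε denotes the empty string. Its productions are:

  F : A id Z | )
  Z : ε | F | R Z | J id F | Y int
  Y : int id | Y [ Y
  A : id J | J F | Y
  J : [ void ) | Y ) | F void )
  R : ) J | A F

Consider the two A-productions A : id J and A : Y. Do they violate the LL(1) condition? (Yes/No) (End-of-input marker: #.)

FIRST(id J) = { id } and FIRST(Y) = { int }.
The FIRST sets are disjoint and neither alternative is nullable — no conflict.

No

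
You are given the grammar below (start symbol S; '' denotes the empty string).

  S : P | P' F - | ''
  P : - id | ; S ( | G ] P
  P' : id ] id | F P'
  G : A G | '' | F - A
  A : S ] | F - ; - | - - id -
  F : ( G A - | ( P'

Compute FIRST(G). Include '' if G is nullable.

{ (, -, ;, ], id, '' }

From G : A G: add FIRST(A) = { (, -, ;, ], id }.
G : '' contributes ''.
From G : F - A: add FIRST(F) = { ( }.
Union: FIRST(G) = { (, -, ;, ], id, '' }.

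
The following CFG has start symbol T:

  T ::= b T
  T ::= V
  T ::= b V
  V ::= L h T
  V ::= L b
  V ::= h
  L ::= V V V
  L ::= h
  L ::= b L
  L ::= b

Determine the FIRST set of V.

{ b, h }

From V ::= L h T: add FIRST(L) = { b, h }.
From V ::= L b: add FIRST(L) = { b, h }.
V ::= h contributes {h}.
Union: FIRST(V) = { b, h }.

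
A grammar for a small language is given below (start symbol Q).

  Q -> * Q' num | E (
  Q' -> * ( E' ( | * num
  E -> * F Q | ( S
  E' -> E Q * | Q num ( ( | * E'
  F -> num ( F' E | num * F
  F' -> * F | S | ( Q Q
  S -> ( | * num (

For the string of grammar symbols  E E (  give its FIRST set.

Add FIRST(E) = { (, * }; E is not nullable, stop.

{ (, * }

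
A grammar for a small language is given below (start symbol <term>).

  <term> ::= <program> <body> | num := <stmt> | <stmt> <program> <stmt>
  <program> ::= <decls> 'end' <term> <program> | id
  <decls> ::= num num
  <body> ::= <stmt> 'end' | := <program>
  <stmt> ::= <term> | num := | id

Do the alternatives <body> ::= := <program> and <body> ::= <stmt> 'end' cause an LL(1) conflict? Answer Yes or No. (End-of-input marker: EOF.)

No

FIRST(:= <program>) = { := } and FIRST(<stmt> 'end') = { id, num }.
The FIRST sets are disjoint and neither alternative is nullable — no conflict.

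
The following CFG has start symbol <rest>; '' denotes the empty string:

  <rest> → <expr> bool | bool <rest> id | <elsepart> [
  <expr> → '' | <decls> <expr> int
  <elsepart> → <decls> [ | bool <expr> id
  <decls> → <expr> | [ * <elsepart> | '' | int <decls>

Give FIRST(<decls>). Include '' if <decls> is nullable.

From <decls> → <expr>: add FIRST(<expr>) = { [, int, '' } (including '' since <expr> is nullable).
<decls> → [ * <elsepart> contributes {[}.
<decls> → '' contributes ''.
<decls> → int <decls> contributes {int}.
Union: FIRST(<decls>) = { [, int, '' }.

{ [, int, '' }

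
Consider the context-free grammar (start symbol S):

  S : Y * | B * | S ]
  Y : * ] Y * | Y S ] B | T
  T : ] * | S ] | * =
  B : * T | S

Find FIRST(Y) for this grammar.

{ *, ] }

Y : * ] Y * contributes {*}.
From Y : Y S ] B: add FIRST(Y) = { *, ] }.
From Y : T: add FIRST(T) = { *, ] }.
Union: FIRST(Y) = { *, ] }.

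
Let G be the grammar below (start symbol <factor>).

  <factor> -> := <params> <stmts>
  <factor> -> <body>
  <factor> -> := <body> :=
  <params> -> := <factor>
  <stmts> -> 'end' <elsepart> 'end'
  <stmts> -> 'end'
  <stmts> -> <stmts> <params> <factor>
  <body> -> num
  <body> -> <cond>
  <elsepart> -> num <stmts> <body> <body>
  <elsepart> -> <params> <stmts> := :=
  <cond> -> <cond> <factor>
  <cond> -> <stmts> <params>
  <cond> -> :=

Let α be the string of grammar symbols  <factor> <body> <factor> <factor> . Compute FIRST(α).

Add FIRST(<factor>) = { 'end', :=, num }; <factor> is not nullable, stop.

{ 'end', :=, num }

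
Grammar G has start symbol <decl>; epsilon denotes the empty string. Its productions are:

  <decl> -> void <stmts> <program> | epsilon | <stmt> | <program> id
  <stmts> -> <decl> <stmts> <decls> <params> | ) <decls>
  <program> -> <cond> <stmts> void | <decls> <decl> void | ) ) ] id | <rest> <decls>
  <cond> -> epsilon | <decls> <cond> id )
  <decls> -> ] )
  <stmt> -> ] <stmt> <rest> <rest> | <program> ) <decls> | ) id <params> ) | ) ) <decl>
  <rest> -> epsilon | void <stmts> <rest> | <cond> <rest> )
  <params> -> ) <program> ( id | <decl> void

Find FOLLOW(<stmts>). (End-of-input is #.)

In <decl> -> void <stmts> <program>: add FIRST(<program>) = { ), ], void }.
In <stmts> -> <decl> <stmts> <decls> <params>: add FIRST(<decls> <params>) = { ] }.
In <program> -> <cond> <stmts> void: add FIRST(void) = { void }.
In <rest> -> void <stmts> <rest>: add FIRST(<rest>)\{epsilon} = { ), ], void }.
  Since <rest> is nullable, also add FOLLOW(<rest>) = { #, ), ], void }.
Union: FOLLOW(<stmts>) = { #, ), ], void }.

{ #, ), ], void }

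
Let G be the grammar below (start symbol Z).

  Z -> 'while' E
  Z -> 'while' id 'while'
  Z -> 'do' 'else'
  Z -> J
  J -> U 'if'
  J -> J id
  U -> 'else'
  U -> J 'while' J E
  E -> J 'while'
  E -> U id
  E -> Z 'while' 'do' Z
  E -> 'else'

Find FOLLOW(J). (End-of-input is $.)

{ $, 'do', 'else', 'if', 'while', id }

In Z -> J: J is at the end, add FOLLOW(Z) = { $, 'if', 'while', id }.
In J -> J id: add FIRST(id) = { id }.
In U -> J 'while' J E: add FIRST('while' J E) = { 'while' }.
In U -> J 'while' J E: add FIRST(E) = { 'do', 'else', 'while' }.
In E -> J 'while': add FIRST('while') = { 'while' }.
Union: FOLLOW(J) = { $, 'do', 'else', 'if', 'while', id }.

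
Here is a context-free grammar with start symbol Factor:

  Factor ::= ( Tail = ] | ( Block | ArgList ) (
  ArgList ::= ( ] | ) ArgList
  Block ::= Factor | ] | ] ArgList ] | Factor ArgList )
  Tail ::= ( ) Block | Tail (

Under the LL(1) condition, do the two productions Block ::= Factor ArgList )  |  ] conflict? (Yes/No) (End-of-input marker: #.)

No

FIRST(Factor ArgList )) = { (, ) } and FIRST(]) = { ] }.
The FIRST sets are disjoint and neither alternative is nullable — no conflict.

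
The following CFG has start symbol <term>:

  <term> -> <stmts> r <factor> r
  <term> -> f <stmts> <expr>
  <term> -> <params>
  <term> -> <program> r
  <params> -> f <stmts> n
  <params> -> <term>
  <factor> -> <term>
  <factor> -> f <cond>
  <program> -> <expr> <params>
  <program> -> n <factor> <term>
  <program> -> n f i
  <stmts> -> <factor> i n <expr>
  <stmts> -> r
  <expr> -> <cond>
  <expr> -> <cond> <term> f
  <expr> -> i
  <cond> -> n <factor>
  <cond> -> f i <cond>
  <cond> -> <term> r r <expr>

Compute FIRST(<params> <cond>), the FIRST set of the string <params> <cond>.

{ f, i, n, r }

Add FIRST(<params>) = { f, i, n, r }; <params> is not nullable, stop.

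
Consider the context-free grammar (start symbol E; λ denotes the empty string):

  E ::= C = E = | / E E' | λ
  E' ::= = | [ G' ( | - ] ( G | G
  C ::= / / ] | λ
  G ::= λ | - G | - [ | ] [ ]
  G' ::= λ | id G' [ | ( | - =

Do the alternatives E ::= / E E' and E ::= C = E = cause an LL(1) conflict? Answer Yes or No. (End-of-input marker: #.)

Yes

FIRST(/ E E') = { / } and FIRST(C = E =) = { /, = }.
Both contain /, so the two alternatives are not disjoint — LL(1) conflict.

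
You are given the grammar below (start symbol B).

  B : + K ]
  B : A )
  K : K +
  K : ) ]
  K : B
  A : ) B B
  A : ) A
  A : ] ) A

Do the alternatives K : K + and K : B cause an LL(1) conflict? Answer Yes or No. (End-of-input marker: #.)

Yes

FIRST(K +) = { ), +, ] } and FIRST(B) = { ), +, ] }.
Both contain ), so the two alternatives are not disjoint — LL(1) conflict.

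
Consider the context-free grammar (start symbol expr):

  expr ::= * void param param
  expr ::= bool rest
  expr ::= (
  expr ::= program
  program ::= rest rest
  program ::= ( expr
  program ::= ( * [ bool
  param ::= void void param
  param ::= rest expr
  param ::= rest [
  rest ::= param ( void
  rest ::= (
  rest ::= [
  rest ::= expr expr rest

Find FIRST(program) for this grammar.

From program ::= rest rest: add FIRST(rest) = { (, *, [, bool, void }.
program ::= ( expr contributes {(}.
program ::= ( * [ bool contributes {(}.
Union: FIRST(program) = { (, *, [, bool, void }.

{ (, *, [, bool, void }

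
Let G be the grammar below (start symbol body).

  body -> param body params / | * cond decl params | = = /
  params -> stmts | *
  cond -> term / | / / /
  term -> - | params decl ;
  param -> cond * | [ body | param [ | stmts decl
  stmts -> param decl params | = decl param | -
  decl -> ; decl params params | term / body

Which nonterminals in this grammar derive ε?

No nonterminal has an empty production or an RHS whose symbols are all nullable.

{ } (none)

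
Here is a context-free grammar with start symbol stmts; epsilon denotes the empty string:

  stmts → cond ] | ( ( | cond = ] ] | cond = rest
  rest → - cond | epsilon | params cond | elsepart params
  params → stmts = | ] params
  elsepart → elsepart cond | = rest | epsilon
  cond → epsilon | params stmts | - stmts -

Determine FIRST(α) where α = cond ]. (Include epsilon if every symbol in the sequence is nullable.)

{ (, -, =, ] }

Add FIRST(cond)\{epsilon} = { (, -, =, ] }; cond is nullable, continue.
] is a terminal; add {]} and stop.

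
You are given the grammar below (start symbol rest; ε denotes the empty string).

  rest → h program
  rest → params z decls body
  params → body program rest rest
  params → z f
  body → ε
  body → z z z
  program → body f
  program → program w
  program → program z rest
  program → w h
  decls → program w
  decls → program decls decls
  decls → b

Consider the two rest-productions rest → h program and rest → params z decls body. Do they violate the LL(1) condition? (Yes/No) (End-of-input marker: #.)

No

FIRST(h program) = { h } and FIRST(params z decls body) = { f, w, z }.
The FIRST sets are disjoint and neither alternative is nullable — no conflict.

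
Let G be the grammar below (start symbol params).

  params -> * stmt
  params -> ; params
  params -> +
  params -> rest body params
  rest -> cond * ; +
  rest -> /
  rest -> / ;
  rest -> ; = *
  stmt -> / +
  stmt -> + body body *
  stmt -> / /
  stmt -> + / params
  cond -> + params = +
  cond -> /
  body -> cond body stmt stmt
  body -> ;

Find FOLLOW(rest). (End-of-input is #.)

{ +, /, ; }

In params -> rest body params: add FIRST(body params) = { +, /, ; }.
Union: FOLLOW(rest) = { +, /, ; }.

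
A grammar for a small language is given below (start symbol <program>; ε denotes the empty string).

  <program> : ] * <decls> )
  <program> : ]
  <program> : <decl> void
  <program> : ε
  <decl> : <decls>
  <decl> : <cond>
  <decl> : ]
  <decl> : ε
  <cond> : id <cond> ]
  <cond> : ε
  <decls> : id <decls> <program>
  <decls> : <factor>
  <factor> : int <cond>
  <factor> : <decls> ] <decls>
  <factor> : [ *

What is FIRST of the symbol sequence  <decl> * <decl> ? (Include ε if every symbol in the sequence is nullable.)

Add FIRST(<decl>)\{ε} = { [, ], id, int }; <decl> is nullable, continue.
* is a terminal; add {*} and stop.

{ *, [, ], id, int }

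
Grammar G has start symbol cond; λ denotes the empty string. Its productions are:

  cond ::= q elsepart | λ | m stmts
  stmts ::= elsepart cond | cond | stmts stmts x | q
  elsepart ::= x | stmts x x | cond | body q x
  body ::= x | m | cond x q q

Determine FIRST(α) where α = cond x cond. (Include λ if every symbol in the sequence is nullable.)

Add FIRST(cond)\{λ} = { m, q }; cond is nullable, continue.
x is a terminal; add {x} and stop.

{ m, q, x }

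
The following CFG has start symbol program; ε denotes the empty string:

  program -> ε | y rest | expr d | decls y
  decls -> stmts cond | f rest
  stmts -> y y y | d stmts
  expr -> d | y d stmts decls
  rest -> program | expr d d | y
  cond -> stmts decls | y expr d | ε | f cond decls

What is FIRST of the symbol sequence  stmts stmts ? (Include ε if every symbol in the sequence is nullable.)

Add FIRST(stmts) = { d, y }; stmts is not nullable, stop.

{ d, y }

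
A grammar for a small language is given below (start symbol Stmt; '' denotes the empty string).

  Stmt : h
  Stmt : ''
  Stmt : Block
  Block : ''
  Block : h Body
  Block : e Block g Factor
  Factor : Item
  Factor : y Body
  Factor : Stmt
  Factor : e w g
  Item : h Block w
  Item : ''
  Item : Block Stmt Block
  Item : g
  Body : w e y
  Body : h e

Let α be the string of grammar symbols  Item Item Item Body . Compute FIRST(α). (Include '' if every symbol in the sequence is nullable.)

{ e, g, h, w }

Add FIRST(Item)\{''} = { e, g, h }; Item is nullable, continue.
Add FIRST(Item)\{''} = { e, g, h }; Item is nullable, continue.
Add FIRST(Item)\{''} = { e, g, h }; Item is nullable, continue.
Add FIRST(Body) = { h, w }; Body is not nullable, stop.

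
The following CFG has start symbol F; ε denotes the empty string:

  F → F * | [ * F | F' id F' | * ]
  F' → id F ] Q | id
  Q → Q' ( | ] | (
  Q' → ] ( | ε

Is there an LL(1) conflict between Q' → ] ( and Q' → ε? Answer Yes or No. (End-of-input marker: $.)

No

FIRST(] () = { ] } and FIRST(ε) = { ε }.
The second is nullable but FOLLOW(Q') = { ( } is disjoint from FIRST of the first.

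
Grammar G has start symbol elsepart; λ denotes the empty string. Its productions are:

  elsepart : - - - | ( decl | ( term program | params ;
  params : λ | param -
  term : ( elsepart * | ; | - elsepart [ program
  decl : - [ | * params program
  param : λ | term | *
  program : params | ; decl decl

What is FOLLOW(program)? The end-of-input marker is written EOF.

In elsepart : ( term program: program is at the end, add FOLLOW(elsepart) = { EOF, *, [ }.
In term : - elsepart [ program: program is at the end, add FOLLOW(term) = { EOF, (, *, -, ;, [ }.
In decl : * params program: program is at the end, add FOLLOW(decl) = { EOF, (, *, -, ;, [ }.
Union: FOLLOW(program) = { EOF, (, *, -, ;, [ }.

{ EOF, (, *, -, ;, [ }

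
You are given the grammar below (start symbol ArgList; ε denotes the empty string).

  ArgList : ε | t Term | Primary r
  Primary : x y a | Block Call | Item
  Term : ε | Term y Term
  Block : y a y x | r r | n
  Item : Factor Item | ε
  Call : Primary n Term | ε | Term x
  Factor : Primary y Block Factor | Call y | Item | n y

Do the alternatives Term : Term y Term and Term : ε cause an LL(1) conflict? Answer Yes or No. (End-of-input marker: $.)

Yes

FIRST(Term y Term) = { y } and FIRST(ε) = { ε }.
The second alternative is nullable and FOLLOW(Term) = { $, n, r, x, y } shares y with FIRST of the first — conflict.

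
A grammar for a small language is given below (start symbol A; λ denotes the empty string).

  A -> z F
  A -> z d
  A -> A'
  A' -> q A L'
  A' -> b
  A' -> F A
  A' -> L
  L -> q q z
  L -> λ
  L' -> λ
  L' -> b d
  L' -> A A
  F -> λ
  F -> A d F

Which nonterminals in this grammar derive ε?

Directly nullable (have an λ-production): L, L', F.
A -> A' with every symbol nullable, so A is nullable.
A' -> F A with every symbol nullable, so A' is nullable.

{ A, A', F, L, L' }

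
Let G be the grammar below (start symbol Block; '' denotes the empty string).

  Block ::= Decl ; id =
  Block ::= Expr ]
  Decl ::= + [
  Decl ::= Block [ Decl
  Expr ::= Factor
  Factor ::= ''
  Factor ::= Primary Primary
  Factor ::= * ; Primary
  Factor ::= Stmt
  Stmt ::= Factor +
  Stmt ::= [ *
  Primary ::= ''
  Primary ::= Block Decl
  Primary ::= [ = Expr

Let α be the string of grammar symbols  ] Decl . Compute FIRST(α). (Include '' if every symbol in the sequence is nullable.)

] is a terminal; add {]} and stop.

{ ] }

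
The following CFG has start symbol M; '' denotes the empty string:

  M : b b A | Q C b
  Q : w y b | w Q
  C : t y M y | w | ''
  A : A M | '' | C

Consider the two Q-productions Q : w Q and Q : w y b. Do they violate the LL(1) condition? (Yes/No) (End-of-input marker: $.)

Yes

FIRST(w Q) = { w } and FIRST(w y b) = { w }.
Both contain w, so the two alternatives are not disjoint — LL(1) conflict.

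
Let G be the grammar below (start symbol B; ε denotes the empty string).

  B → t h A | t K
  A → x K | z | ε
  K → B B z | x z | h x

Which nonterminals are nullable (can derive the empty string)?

Directly nullable (have an ε-production): A.
No other nonterminal has a production whose RHS symbols are all nullable.

{ A }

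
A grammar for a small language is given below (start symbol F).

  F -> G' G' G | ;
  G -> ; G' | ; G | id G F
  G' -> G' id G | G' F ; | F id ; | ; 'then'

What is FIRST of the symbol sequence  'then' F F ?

'then' is a terminal; add {'then'} and stop.

{ 'then' }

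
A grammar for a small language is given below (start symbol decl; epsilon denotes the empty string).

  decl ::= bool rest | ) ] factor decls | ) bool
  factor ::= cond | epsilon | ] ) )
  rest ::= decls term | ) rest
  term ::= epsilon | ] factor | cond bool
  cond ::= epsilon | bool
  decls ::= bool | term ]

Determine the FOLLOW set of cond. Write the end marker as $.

{ $, ], bool }

In factor ::= cond: cond is at the end, add FOLLOW(factor) = { $, ], bool }.
In term ::= cond bool: add FIRST(bool) = { bool }.
Union: FOLLOW(cond) = { $, ], bool }.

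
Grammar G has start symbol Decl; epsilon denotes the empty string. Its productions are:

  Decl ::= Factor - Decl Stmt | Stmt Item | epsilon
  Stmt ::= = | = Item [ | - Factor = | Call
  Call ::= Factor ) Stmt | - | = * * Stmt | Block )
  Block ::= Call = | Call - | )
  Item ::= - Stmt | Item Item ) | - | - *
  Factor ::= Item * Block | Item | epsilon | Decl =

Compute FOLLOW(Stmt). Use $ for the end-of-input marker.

{ $, ), *, -, =, [ }

In Decl ::= Factor - Decl Stmt: Stmt is at the end, add FOLLOW(Decl) = { $, ), -, = }.
In Decl ::= Stmt Item: add FIRST(Item) = { - }.
In Call ::= Factor ) Stmt: Stmt is at the end, add FOLLOW(Call) = { $, ), *, -, =, [ }.
In Call ::= = * * Stmt: Stmt is at the end, add FOLLOW(Call) = { $, ), *, -, =, [ }.
In Item ::= - Stmt: Stmt is at the end, add FOLLOW(Item) = { $, ), *, -, =, [ }.
Union: FOLLOW(Stmt) = { $, ), *, -, =, [ }.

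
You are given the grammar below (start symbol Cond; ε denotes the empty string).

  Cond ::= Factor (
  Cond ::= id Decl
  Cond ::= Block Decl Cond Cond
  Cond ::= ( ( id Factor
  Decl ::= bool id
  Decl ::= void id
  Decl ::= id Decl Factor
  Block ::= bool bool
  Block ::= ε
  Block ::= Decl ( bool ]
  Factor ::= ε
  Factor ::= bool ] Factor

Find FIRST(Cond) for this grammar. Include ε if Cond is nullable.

{ (, bool, id, void }

From Cond ::= Factor (: Factor nullable, take FIRST(Factor) ∪ {(} = { (, bool }.
Cond ::= id Decl contributes {id}.
From Cond ::= Block Decl Cond Cond: Block nullable, take FIRST(Block) ∪ FIRST(Decl) = { bool, id, void }.
Cond ::= ( ( id Factor contributes {(}.
Union: FIRST(Cond) = { (, bool, id, void }.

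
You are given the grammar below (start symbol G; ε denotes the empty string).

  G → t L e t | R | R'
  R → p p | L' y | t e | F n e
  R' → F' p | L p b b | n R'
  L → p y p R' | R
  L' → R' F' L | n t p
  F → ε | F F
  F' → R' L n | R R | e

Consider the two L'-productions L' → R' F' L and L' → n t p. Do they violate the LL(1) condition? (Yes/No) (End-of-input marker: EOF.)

Yes

FIRST(R' F' L) = { e, n, p, t } and FIRST(n t p) = { n }.
Both contain n, so the two alternatives are not disjoint — LL(1) conflict.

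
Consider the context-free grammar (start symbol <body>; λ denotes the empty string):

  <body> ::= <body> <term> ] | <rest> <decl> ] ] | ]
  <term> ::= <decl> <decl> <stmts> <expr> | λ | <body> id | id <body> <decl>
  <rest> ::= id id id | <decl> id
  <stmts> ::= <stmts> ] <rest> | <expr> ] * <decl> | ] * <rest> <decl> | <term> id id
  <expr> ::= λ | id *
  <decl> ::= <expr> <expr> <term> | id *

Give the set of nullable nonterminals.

Directly nullable (have an λ-production): <term>, <expr>.
<decl> ::= <expr> <expr> <term> with every symbol nullable, so <decl> is nullable.
No other nonterminal has a production whose RHS symbols are all nullable.

{ <decl>, <expr>, <term> }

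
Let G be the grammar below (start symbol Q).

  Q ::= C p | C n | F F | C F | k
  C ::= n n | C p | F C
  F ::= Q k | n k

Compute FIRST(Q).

{ k, n }

From Q ::= C p: add FIRST(C) = { k, n }.
From Q ::= C n: add FIRST(C) = { k, n }.
From Q ::= F F: add FIRST(F) = { k, n }.
From Q ::= C F: add FIRST(C) = { k, n }.
Q ::= k contributes {k}.
Union: FIRST(Q) = { k, n }.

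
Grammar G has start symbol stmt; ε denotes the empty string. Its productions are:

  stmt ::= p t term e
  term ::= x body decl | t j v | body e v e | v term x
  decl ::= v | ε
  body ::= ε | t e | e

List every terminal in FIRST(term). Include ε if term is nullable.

{ e, t, v, x }

term ::= x body decl contributes {x}.
term ::= t j v contributes {t}.
From term ::= body e v e: body nullable, take FIRST(body) ∪ {e} = { e, t }.
term ::= v term x contributes {v}.
Union: FIRST(term) = { e, t, v, x }.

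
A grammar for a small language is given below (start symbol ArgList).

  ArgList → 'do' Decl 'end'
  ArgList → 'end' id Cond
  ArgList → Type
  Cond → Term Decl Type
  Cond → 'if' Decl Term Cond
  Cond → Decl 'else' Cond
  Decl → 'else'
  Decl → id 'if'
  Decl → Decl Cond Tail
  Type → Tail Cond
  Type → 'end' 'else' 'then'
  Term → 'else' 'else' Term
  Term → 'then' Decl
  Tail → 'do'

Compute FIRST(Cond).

{ 'else', 'if', 'then', id }

From Cond → Term Decl Type: add FIRST(Term) = { 'else', 'then' }.
Cond → 'if' Decl Term Cond contributes {'if'}.
From Cond → Decl 'else' Cond: add FIRST(Decl) = { 'else', id }.
Union: FIRST(Cond) = { 'else', 'if', 'then', id }.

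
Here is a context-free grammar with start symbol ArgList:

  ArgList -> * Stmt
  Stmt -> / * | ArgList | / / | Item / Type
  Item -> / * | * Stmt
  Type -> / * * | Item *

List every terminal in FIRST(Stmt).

{ *, / }

Stmt -> / * contributes {/}.
From Stmt -> ArgList: add FIRST(ArgList) = { * }.
Stmt -> / / contributes {/}.
From Stmt -> Item / Type: add FIRST(Item) = { *, / }.
Union: FIRST(Stmt) = { *, / }.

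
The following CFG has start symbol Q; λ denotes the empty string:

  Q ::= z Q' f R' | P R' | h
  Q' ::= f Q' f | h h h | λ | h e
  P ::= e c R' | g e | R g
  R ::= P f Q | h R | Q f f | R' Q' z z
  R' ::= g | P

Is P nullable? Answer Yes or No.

No

Nullable nonterminals: Q'.
No production of P has an RHS whose symbols are all nullable, so P is not nullable.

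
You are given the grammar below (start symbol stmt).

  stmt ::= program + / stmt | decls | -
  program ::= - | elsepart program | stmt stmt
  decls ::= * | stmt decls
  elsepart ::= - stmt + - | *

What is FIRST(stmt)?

{ *, - }

From stmt ::= program + / stmt: add FIRST(program) = { *, - }.
From stmt ::= decls: add FIRST(decls) = { *, - }.
stmt ::= - contributes {-}.
Union: FIRST(stmt) = { *, - }.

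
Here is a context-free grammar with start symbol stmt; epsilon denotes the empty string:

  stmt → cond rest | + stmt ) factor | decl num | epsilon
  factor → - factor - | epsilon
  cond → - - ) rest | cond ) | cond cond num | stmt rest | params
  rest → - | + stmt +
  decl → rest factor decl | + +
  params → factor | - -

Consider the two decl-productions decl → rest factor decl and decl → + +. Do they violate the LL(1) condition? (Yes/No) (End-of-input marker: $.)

FIRST(rest factor decl) = { +, - } and FIRST(+ +) = { + }.
Both contain +, so the two alternatives are not disjoint — LL(1) conflict.

Yes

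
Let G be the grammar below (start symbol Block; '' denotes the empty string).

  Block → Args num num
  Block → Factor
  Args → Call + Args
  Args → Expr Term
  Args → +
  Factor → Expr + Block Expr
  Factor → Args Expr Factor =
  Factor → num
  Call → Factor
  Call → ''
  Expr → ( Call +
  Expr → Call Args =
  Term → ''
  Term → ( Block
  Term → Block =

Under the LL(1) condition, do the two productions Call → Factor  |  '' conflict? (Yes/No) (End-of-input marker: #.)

Yes

FIRST(Factor) = { (, +, num } and FIRST('') = { '' }.
The second alternative is nullable and FOLLOW(Call) = { (, +, num } shares ( with FIRST of the first — conflict.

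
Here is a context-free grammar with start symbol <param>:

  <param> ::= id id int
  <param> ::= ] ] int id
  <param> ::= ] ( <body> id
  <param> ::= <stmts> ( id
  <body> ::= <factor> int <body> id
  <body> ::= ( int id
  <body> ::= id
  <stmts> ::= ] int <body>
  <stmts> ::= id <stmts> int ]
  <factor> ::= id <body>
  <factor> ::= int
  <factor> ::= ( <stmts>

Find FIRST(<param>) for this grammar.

<param> ::= id id int contributes {id}.
<param> ::= ] ] int id contributes {]}.
<param> ::= ] ( <body> id contributes {]}.
From <param> ::= <stmts> ( id: add FIRST(<stmts>) = { ], id }.
Union: FIRST(<param>) = { ], id }.

{ ], id }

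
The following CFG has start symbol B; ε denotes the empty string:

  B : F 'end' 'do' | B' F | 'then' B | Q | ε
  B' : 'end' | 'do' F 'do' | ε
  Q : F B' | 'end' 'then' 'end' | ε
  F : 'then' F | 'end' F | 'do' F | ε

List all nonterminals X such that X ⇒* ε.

Directly nullable (have an ε-production): B, B', Q, F.

{ B, B', F, Q }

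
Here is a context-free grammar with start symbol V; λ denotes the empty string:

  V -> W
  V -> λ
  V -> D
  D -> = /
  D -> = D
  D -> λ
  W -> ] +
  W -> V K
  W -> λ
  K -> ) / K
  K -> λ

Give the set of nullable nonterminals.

{ D, K, V, W }

Directly nullable (have an λ-production): V, D, W, K.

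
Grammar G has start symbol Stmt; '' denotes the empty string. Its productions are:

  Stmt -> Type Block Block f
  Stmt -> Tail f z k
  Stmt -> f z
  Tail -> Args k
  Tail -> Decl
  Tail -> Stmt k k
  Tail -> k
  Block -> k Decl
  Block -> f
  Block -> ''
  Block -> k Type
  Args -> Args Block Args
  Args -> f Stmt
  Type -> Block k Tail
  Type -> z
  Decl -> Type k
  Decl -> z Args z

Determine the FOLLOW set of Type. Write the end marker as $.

In Stmt -> Type Block Block f: add FIRST(Block Block f) = { f, k }.
In Block -> k Type: Type is at the end, add FOLLOW(Block) = { f, k }.
In Decl -> Type k: add FIRST(k) = { k }.
Union: FOLLOW(Type) = { f, k }.

{ f, k }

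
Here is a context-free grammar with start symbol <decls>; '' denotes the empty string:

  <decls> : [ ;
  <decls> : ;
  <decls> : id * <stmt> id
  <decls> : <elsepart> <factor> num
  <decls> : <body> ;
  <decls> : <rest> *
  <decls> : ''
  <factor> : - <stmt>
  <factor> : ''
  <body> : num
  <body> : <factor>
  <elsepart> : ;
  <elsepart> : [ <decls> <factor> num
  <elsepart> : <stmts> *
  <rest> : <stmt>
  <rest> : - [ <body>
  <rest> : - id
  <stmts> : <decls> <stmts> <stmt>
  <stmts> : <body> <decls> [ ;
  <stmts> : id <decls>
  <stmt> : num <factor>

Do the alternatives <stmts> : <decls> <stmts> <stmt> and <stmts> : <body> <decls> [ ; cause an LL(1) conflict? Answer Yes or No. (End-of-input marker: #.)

FIRST(<decls> <stmts> <stmt>) = { -, ;, [, id, num } and FIRST(<body> <decls> [ ;) = { -, ;, [, id, num }.
Both contain -, so the two alternatives are not disjoint — LL(1) conflict.

Yes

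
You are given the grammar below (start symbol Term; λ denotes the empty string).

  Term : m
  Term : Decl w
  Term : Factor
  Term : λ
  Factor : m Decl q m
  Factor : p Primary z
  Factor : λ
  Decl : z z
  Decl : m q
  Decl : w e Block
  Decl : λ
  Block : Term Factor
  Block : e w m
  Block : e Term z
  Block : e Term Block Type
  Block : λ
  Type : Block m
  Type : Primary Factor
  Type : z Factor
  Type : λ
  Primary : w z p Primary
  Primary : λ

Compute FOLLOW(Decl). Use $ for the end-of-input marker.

{ q, w }

In Term : Decl w: add FIRST(w) = { w }.
In Factor : m Decl q m: add FIRST(q m) = { q }.
Union: FOLLOW(Decl) = { q, w }.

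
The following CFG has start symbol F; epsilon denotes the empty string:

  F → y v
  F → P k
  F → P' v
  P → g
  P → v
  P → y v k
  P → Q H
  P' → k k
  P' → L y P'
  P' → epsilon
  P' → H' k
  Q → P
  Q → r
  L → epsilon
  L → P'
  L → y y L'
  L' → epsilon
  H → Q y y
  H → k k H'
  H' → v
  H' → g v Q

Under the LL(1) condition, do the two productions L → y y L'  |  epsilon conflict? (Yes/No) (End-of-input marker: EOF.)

Yes

FIRST(y y L') = { y } and FIRST(epsilon) = { epsilon }.
The second alternative is nullable and FOLLOW(L) = { y } shares y with FIRST of the first — conflict.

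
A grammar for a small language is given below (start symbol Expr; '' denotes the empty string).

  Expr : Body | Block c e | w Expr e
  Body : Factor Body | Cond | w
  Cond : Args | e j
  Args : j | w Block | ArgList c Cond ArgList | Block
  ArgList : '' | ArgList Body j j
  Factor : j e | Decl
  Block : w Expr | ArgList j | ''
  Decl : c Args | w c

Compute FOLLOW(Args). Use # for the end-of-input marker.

In Cond : Args: Args is at the end, add FOLLOW(Cond) = { #, c, e, j, w }.
In Decl : c Args: Args is at the end, add FOLLOW(Decl) = { #, c, e, j, w }.
Union: FOLLOW(Args) = { #, c, e, j, w }.

{ #, c, e, j, w }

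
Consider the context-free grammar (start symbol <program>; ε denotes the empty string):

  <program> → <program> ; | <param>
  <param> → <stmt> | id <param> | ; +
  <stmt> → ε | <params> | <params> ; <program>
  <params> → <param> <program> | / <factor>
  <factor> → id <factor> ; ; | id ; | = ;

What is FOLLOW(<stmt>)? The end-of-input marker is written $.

In <param> → <stmt>: <stmt> is at the end, add FOLLOW(<param>) = { $, /, ;, id }.
Union: FOLLOW(<stmt>) = { $, /, ;, id }.

{ $, /, ;, id }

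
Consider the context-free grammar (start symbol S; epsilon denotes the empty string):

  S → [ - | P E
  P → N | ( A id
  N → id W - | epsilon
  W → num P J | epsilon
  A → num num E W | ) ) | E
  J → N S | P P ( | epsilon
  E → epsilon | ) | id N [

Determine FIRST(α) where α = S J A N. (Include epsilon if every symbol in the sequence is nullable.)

Add FIRST(S)\{epsilon} = { (, ), [, id }; S is nullable, continue.
Add FIRST(J)\{epsilon} = { (, ), [, id }; J is nullable, continue.
Add FIRST(A)\{epsilon} = { ), id, num }; A is nullable, continue.
Add FIRST(N)\{epsilon} = { id }; N is nullable, continue.
Every symbol is nullable, so include epsilon.

{ (, ), [, id, num, epsilon }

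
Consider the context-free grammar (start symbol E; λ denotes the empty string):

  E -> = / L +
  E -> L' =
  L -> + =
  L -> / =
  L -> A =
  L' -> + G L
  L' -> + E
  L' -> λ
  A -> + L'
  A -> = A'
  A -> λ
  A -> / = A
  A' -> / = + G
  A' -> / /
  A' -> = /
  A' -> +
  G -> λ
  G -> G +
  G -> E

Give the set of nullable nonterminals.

Directly nullable (have an λ-production): L', A, G.
No other nonterminal has a production whose RHS symbols are all nullable.

{ A, G, L' }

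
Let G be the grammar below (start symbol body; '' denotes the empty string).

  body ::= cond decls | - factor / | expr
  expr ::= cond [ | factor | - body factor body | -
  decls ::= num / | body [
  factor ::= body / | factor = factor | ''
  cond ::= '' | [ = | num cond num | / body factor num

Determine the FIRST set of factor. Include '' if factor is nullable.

{ -, /, =, [, num, '' }

From factor ::= body /: body nullable, take FIRST(body) ∪ {/} = { -, /, =, [, num }.
From factor ::= factor = factor: factor nullable, take FIRST(factor) ∪ {=} = { -, /, =, [, num }.
factor ::= '' contributes ''.
Union: FIRST(factor) = { -, /, =, [, num, '' }.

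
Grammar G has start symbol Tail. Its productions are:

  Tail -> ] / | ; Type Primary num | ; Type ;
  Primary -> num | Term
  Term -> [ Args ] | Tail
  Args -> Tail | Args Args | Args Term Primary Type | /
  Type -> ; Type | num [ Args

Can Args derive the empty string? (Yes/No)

No

No nonterminal in this grammar is nullable.
No production of Args has an RHS whose symbols are all nullable, so Args is not nullable.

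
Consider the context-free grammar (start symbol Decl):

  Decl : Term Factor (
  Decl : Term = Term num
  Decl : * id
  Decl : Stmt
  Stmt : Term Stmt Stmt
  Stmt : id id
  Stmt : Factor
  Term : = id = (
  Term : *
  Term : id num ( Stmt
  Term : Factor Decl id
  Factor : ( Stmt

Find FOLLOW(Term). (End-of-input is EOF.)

In Decl : Term Factor (: add FIRST(Factor () = { ( }.
In Decl : Term = Term num: add FIRST(= Term num) = { = }.
In Decl : Term = Term num: add FIRST(num) = { num }.
In Stmt : Term Stmt Stmt: add FIRST(Stmt Stmt) = { (, *, =, id }.
Union: FOLLOW(Term) = { (, *, =, id, num }.

{ (, *, =, id, num }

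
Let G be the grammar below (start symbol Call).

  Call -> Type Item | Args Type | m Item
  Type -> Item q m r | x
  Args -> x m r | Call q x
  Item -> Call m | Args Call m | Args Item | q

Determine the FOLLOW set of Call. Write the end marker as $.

Call is the start symbol, so $ ∈ FOLLOW(Call).
In Args -> Call q x: add FIRST(q x) = { q }.
In Item -> Call m: add FIRST(m) = { m }.
In Item -> Args Call m: add FIRST(m) = { m }.
Union: FOLLOW(Call) = { $, m, q }.

{ $, m, q }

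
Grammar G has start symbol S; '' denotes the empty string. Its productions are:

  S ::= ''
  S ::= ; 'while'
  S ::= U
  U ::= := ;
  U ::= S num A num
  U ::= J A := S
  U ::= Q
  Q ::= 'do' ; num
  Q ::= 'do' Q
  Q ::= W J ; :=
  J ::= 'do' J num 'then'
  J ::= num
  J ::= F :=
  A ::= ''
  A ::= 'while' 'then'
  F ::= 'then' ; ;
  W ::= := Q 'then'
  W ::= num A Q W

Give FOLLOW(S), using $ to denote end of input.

S is the start symbol, so $ ∈ FOLLOW(S).
In U ::= S num A num: add FIRST(num A num) = { num }.
In U ::= J A := S: S is at the end, add FOLLOW(U) = { $, num }.
Union: FOLLOW(S) = { $, num }.

{ $, num }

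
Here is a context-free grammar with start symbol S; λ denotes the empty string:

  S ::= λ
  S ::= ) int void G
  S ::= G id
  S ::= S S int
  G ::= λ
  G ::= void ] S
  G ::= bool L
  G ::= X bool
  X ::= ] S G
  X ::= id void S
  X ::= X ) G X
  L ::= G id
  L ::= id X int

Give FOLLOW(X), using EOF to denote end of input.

In G ::= X bool: add FIRST(bool) = { bool }.
In X ::= X ) G X: add FIRST() G X) = { ) }.
In X ::= X ) G X: X is at the end, add FOLLOW(X) = { ), bool, int }.
In L ::= id X int: add FIRST(int) = { int }.
Union: FOLLOW(X) = { ), bool, int }.

{ ), bool, int }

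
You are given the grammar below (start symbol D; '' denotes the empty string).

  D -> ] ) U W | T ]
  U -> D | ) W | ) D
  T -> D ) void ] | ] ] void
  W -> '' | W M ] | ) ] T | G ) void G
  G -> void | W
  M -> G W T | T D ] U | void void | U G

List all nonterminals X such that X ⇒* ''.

Directly nullable (have an ''-production): W.
G -> W with every symbol nullable, so G is nullable.
No other nonterminal has a production whose RHS symbols are all nullable.

{ G, W }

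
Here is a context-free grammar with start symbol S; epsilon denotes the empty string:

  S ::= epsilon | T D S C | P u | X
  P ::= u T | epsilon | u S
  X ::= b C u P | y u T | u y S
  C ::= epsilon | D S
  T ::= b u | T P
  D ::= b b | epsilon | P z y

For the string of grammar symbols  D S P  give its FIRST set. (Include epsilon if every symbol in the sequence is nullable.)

{ b, u, y, z, epsilon }

Add FIRST(D)\{epsilon} = { b, u, z }; D is nullable, continue.
Add FIRST(S)\{epsilon} = { b, u, y }; S is nullable, continue.
Add FIRST(P)\{epsilon} = { u }; P is nullable, continue.
Every symbol is nullable, so include epsilon.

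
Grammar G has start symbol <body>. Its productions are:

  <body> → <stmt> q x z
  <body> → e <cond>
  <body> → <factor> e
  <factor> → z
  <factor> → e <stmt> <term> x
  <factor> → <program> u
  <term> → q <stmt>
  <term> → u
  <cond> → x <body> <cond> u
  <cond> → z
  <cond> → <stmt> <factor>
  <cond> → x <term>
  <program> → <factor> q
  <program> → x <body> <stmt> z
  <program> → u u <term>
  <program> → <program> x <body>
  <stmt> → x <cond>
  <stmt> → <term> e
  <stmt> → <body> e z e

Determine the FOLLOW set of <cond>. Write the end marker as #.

{ #, e, q, u, x, z }

In <body> → e <cond>: <cond> is at the end, add FOLLOW(<body>) = { #, e, q, u, x, z }.
In <cond> → x <body> <cond> u: add FIRST(u) = { u }.
In <stmt> → x <cond>: <cond> is at the end, add FOLLOW(<stmt>) = { #, e, q, u, x, z }.
Union: FOLLOW(<cond>) = { #, e, q, u, x, z }.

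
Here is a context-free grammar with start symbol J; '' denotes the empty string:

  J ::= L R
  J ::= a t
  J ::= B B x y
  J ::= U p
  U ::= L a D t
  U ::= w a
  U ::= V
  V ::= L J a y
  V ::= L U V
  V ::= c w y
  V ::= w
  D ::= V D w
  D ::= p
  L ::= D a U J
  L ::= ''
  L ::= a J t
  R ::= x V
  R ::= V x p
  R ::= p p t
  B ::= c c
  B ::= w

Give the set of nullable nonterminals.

{ L }

Directly nullable (have an ''-production): L.
No other nonterminal has a production whose RHS symbols are all nullable.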